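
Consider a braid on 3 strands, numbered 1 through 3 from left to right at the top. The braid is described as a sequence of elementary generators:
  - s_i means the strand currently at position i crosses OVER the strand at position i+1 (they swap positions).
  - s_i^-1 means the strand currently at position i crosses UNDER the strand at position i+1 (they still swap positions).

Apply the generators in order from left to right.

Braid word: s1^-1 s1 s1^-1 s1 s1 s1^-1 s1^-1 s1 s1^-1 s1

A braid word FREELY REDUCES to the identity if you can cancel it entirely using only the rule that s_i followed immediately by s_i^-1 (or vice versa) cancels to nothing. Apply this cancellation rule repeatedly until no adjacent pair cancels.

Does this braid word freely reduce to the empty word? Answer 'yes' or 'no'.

Gen 1 (s1^-1): push. Stack: [s1^-1]
Gen 2 (s1): cancels prior s1^-1. Stack: []
Gen 3 (s1^-1): push. Stack: [s1^-1]
Gen 4 (s1): cancels prior s1^-1. Stack: []
Gen 5 (s1): push. Stack: [s1]
Gen 6 (s1^-1): cancels prior s1. Stack: []
Gen 7 (s1^-1): push. Stack: [s1^-1]
Gen 8 (s1): cancels prior s1^-1. Stack: []
Gen 9 (s1^-1): push. Stack: [s1^-1]
Gen 10 (s1): cancels prior s1^-1. Stack: []
Reduced word: (empty)

Answer: yes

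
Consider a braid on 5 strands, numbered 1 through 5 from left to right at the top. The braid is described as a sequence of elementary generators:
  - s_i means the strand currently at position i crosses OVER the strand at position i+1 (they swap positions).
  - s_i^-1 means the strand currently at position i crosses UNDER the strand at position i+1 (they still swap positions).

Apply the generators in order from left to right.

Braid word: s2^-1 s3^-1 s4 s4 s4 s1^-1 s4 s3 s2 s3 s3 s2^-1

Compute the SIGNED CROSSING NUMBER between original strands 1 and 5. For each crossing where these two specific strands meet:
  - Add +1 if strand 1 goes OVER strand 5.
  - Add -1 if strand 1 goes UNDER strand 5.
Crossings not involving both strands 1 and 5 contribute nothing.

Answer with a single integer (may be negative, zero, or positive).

Answer: 0

Derivation:
Gen 1: crossing 2x3. Both 1&5? no. Sum: 0
Gen 2: crossing 2x4. Both 1&5? no. Sum: 0
Gen 3: crossing 2x5. Both 1&5? no. Sum: 0
Gen 4: crossing 5x2. Both 1&5? no. Sum: 0
Gen 5: crossing 2x5. Both 1&5? no. Sum: 0
Gen 6: crossing 1x3. Both 1&5? no. Sum: 0
Gen 7: crossing 5x2. Both 1&5? no. Sum: 0
Gen 8: crossing 4x2. Both 1&5? no. Sum: 0
Gen 9: crossing 1x2. Both 1&5? no. Sum: 0
Gen 10: crossing 1x4. Both 1&5? no. Sum: 0
Gen 11: crossing 4x1. Both 1&5? no. Sum: 0
Gen 12: crossing 2x1. Both 1&5? no. Sum: 0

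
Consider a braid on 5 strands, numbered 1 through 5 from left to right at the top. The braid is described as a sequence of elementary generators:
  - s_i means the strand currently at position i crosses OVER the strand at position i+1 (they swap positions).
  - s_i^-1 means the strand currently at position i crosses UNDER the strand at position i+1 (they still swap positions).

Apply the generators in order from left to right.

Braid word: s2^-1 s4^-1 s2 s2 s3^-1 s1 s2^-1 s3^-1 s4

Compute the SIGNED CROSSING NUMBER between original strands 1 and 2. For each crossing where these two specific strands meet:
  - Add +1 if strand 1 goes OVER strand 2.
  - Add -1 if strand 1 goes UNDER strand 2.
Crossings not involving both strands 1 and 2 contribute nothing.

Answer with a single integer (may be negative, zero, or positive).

Gen 1: crossing 2x3. Both 1&2? no. Sum: 0
Gen 2: crossing 4x5. Both 1&2? no. Sum: 0
Gen 3: crossing 3x2. Both 1&2? no. Sum: 0
Gen 4: crossing 2x3. Both 1&2? no. Sum: 0
Gen 5: crossing 2x5. Both 1&2? no. Sum: 0
Gen 6: crossing 1x3. Both 1&2? no. Sum: 0
Gen 7: crossing 1x5. Both 1&2? no. Sum: 0
Gen 8: 1 under 2. Both 1&2? yes. Contrib: -1. Sum: -1
Gen 9: crossing 1x4. Both 1&2? no. Sum: -1

Answer: -1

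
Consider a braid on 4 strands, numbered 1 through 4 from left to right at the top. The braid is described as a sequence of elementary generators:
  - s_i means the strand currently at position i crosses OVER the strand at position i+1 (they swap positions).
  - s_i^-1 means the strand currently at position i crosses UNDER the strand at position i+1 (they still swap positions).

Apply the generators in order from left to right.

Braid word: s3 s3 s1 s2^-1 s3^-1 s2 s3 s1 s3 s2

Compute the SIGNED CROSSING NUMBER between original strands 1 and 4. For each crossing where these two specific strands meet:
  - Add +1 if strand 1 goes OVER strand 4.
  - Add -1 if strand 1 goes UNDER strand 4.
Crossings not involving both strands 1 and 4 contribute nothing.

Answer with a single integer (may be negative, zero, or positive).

Answer: -1

Derivation:
Gen 1: crossing 3x4. Both 1&4? no. Sum: 0
Gen 2: crossing 4x3. Both 1&4? no. Sum: 0
Gen 3: crossing 1x2. Both 1&4? no. Sum: 0
Gen 4: crossing 1x3. Both 1&4? no. Sum: 0
Gen 5: 1 under 4. Both 1&4? yes. Contrib: -1. Sum: -1
Gen 6: crossing 3x4. Both 1&4? no. Sum: -1
Gen 7: crossing 3x1. Both 1&4? no. Sum: -1
Gen 8: crossing 2x4. Both 1&4? no. Sum: -1
Gen 9: crossing 1x3. Both 1&4? no. Sum: -1
Gen 10: crossing 2x3. Both 1&4? no. Sum: -1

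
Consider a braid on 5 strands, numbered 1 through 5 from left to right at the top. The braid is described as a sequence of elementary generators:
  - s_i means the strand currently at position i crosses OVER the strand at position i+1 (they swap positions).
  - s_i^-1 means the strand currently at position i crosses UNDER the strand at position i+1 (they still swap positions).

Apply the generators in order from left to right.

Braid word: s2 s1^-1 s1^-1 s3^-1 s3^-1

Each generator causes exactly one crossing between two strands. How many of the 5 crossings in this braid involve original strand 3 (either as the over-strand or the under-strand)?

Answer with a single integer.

Answer: 3

Derivation:
Gen 1: crossing 2x3. Involves strand 3? yes. Count so far: 1
Gen 2: crossing 1x3. Involves strand 3? yes. Count so far: 2
Gen 3: crossing 3x1. Involves strand 3? yes. Count so far: 3
Gen 4: crossing 2x4. Involves strand 3? no. Count so far: 3
Gen 5: crossing 4x2. Involves strand 3? no. Count so far: 3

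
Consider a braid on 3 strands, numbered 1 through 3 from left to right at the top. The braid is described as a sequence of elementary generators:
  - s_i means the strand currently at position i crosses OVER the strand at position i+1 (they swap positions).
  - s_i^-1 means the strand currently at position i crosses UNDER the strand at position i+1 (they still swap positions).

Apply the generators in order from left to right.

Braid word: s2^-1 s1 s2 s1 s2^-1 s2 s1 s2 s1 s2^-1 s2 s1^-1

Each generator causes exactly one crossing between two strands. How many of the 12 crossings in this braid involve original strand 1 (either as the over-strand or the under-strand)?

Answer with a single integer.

Answer: 7

Derivation:
Gen 1: crossing 2x3. Involves strand 1? no. Count so far: 0
Gen 2: crossing 1x3. Involves strand 1? yes. Count so far: 1
Gen 3: crossing 1x2. Involves strand 1? yes. Count so far: 2
Gen 4: crossing 3x2. Involves strand 1? no. Count so far: 2
Gen 5: crossing 3x1. Involves strand 1? yes. Count so far: 3
Gen 6: crossing 1x3. Involves strand 1? yes. Count so far: 4
Gen 7: crossing 2x3. Involves strand 1? no. Count so far: 4
Gen 8: crossing 2x1. Involves strand 1? yes. Count so far: 5
Gen 9: crossing 3x1. Involves strand 1? yes. Count so far: 6
Gen 10: crossing 3x2. Involves strand 1? no. Count so far: 6
Gen 11: crossing 2x3. Involves strand 1? no. Count so far: 6
Gen 12: crossing 1x3. Involves strand 1? yes. Count so far: 7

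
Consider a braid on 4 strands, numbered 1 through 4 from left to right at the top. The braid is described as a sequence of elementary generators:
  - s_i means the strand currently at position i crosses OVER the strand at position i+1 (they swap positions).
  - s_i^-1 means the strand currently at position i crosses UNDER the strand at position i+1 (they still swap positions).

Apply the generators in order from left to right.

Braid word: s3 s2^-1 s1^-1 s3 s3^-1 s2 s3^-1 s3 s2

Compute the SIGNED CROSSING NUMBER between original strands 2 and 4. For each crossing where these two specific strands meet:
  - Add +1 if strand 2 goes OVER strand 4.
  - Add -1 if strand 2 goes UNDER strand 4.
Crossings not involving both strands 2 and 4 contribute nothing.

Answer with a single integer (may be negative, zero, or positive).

Answer: -1

Derivation:
Gen 1: crossing 3x4. Both 2&4? no. Sum: 0
Gen 2: 2 under 4. Both 2&4? yes. Contrib: -1. Sum: -1
Gen 3: crossing 1x4. Both 2&4? no. Sum: -1
Gen 4: crossing 2x3. Both 2&4? no. Sum: -1
Gen 5: crossing 3x2. Both 2&4? no. Sum: -1
Gen 6: crossing 1x2. Both 2&4? no. Sum: -1
Gen 7: crossing 1x3. Both 2&4? no. Sum: -1
Gen 8: crossing 3x1. Both 2&4? no. Sum: -1
Gen 9: crossing 2x1. Both 2&4? no. Sum: -1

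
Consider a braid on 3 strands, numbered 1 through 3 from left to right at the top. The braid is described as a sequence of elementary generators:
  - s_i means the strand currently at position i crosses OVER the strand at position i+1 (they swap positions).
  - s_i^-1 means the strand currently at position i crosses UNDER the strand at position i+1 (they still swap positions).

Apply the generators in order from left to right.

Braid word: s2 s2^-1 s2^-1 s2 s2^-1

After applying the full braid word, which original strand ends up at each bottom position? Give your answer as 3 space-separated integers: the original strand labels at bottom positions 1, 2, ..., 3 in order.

Gen 1 (s2): strand 2 crosses over strand 3. Perm now: [1 3 2]
Gen 2 (s2^-1): strand 3 crosses under strand 2. Perm now: [1 2 3]
Gen 3 (s2^-1): strand 2 crosses under strand 3. Perm now: [1 3 2]
Gen 4 (s2): strand 3 crosses over strand 2. Perm now: [1 2 3]
Gen 5 (s2^-1): strand 2 crosses under strand 3. Perm now: [1 3 2]

Answer: 1 3 2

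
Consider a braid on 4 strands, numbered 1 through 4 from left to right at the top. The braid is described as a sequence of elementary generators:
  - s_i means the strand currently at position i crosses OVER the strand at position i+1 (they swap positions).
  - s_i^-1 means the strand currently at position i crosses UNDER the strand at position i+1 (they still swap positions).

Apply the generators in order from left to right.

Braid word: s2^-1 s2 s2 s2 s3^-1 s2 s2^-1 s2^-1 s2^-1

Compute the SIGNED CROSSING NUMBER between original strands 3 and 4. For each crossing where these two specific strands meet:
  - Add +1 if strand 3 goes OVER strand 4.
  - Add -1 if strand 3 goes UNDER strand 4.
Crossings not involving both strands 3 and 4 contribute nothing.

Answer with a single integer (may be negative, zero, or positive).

Gen 1: crossing 2x3. Both 3&4? no. Sum: 0
Gen 2: crossing 3x2. Both 3&4? no. Sum: 0
Gen 3: crossing 2x3. Both 3&4? no. Sum: 0
Gen 4: crossing 3x2. Both 3&4? no. Sum: 0
Gen 5: 3 under 4. Both 3&4? yes. Contrib: -1. Sum: -1
Gen 6: crossing 2x4. Both 3&4? no. Sum: -1
Gen 7: crossing 4x2. Both 3&4? no. Sum: -1
Gen 8: crossing 2x4. Both 3&4? no. Sum: -1
Gen 9: crossing 4x2. Both 3&4? no. Sum: -1

Answer: -1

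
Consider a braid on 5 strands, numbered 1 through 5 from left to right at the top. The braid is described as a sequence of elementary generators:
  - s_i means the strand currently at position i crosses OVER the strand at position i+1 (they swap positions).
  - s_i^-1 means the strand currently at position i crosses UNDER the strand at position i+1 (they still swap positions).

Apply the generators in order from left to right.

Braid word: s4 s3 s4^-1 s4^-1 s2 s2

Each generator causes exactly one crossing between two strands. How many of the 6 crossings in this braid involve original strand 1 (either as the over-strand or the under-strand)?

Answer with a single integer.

Answer: 0

Derivation:
Gen 1: crossing 4x5. Involves strand 1? no. Count so far: 0
Gen 2: crossing 3x5. Involves strand 1? no. Count so far: 0
Gen 3: crossing 3x4. Involves strand 1? no. Count so far: 0
Gen 4: crossing 4x3. Involves strand 1? no. Count so far: 0
Gen 5: crossing 2x5. Involves strand 1? no. Count so far: 0
Gen 6: crossing 5x2. Involves strand 1? no. Count so far: 0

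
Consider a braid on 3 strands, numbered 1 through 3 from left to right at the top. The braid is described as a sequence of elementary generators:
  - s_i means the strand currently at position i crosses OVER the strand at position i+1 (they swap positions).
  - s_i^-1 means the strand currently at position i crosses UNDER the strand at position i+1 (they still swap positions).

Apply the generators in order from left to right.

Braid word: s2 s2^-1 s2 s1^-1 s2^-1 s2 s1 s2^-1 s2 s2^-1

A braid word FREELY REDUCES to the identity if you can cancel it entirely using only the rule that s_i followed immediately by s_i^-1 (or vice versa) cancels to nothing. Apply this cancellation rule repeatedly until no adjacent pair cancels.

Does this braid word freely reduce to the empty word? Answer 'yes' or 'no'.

Answer: yes

Derivation:
Gen 1 (s2): push. Stack: [s2]
Gen 2 (s2^-1): cancels prior s2. Stack: []
Gen 3 (s2): push. Stack: [s2]
Gen 4 (s1^-1): push. Stack: [s2 s1^-1]
Gen 5 (s2^-1): push. Stack: [s2 s1^-1 s2^-1]
Gen 6 (s2): cancels prior s2^-1. Stack: [s2 s1^-1]
Gen 7 (s1): cancels prior s1^-1. Stack: [s2]
Gen 8 (s2^-1): cancels prior s2. Stack: []
Gen 9 (s2): push. Stack: [s2]
Gen 10 (s2^-1): cancels prior s2. Stack: []
Reduced word: (empty)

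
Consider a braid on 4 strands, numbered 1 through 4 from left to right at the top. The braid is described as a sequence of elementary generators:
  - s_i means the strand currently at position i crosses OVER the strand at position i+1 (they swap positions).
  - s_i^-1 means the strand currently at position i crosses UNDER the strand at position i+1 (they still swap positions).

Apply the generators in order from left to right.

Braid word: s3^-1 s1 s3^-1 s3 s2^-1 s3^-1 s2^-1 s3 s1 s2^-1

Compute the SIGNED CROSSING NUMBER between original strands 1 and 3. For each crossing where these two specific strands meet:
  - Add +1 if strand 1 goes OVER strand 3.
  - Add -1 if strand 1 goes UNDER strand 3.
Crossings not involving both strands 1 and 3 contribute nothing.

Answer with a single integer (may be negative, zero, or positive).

Answer: -1

Derivation:
Gen 1: crossing 3x4. Both 1&3? no. Sum: 0
Gen 2: crossing 1x2. Both 1&3? no. Sum: 0
Gen 3: crossing 4x3. Both 1&3? no. Sum: 0
Gen 4: crossing 3x4. Both 1&3? no. Sum: 0
Gen 5: crossing 1x4. Both 1&3? no. Sum: 0
Gen 6: 1 under 3. Both 1&3? yes. Contrib: -1. Sum: -1
Gen 7: crossing 4x3. Both 1&3? no. Sum: -1
Gen 8: crossing 4x1. Both 1&3? no. Sum: -1
Gen 9: crossing 2x3. Both 1&3? no. Sum: -1
Gen 10: crossing 2x1. Both 1&3? no. Sum: -1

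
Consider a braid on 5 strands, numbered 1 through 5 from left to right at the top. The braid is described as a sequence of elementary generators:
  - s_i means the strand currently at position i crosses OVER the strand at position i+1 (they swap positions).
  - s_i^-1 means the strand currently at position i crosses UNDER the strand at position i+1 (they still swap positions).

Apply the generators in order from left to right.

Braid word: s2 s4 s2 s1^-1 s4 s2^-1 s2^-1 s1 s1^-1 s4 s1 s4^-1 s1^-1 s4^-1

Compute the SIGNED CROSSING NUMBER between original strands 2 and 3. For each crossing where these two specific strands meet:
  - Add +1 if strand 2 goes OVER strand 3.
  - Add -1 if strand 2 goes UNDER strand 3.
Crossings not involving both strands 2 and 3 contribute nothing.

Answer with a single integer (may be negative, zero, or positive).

Answer: 0

Derivation:
Gen 1: 2 over 3. Both 2&3? yes. Contrib: +1. Sum: 1
Gen 2: crossing 4x5. Both 2&3? no. Sum: 1
Gen 3: 3 over 2. Both 2&3? yes. Contrib: -1. Sum: 0
Gen 4: crossing 1x2. Both 2&3? no. Sum: 0
Gen 5: crossing 5x4. Both 2&3? no. Sum: 0
Gen 6: crossing 1x3. Both 2&3? no. Sum: 0
Gen 7: crossing 3x1. Both 2&3? no. Sum: 0
Gen 8: crossing 2x1. Both 2&3? no. Sum: 0
Gen 9: crossing 1x2. Both 2&3? no. Sum: 0
Gen 10: crossing 4x5. Both 2&3? no. Sum: 0
Gen 11: crossing 2x1. Both 2&3? no. Sum: 0
Gen 12: crossing 5x4. Both 2&3? no. Sum: 0
Gen 13: crossing 1x2. Both 2&3? no. Sum: 0
Gen 14: crossing 4x5. Both 2&3? no. Sum: 0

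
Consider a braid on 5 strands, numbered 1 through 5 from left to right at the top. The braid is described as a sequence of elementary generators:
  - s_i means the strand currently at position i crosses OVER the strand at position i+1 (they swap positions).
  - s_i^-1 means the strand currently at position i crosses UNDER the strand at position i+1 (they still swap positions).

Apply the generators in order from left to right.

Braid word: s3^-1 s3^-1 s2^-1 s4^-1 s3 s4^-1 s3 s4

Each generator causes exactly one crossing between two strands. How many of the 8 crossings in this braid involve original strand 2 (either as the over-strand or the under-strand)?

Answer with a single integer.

Answer: 4

Derivation:
Gen 1: crossing 3x4. Involves strand 2? no. Count so far: 0
Gen 2: crossing 4x3. Involves strand 2? no. Count so far: 0
Gen 3: crossing 2x3. Involves strand 2? yes. Count so far: 1
Gen 4: crossing 4x5. Involves strand 2? no. Count so far: 1
Gen 5: crossing 2x5. Involves strand 2? yes. Count so far: 2
Gen 6: crossing 2x4. Involves strand 2? yes. Count so far: 3
Gen 7: crossing 5x4. Involves strand 2? no. Count so far: 3
Gen 8: crossing 5x2. Involves strand 2? yes. Count so far: 4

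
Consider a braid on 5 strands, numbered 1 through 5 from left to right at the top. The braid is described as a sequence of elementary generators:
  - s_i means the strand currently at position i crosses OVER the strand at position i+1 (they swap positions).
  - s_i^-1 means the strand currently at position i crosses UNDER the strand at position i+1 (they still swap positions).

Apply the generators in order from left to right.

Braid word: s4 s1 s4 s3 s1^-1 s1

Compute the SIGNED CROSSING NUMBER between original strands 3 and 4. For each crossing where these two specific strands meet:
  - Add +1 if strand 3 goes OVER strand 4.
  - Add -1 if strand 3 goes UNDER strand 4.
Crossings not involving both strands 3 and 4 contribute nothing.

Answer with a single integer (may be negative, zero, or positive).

Gen 1: crossing 4x5. Both 3&4? no. Sum: 0
Gen 2: crossing 1x2. Both 3&4? no. Sum: 0
Gen 3: crossing 5x4. Both 3&4? no. Sum: 0
Gen 4: 3 over 4. Both 3&4? yes. Contrib: +1. Sum: 1
Gen 5: crossing 2x1. Both 3&4? no. Sum: 1
Gen 6: crossing 1x2. Both 3&4? no. Sum: 1

Answer: 1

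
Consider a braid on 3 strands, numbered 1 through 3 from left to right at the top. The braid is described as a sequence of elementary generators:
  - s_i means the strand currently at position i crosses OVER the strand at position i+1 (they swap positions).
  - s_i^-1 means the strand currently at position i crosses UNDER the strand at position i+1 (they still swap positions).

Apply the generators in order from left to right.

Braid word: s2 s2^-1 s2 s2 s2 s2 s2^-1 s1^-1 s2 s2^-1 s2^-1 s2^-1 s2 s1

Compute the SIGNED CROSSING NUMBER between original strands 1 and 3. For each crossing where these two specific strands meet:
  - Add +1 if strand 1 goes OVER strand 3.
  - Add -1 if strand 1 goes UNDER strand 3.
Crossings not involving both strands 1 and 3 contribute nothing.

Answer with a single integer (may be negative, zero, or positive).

Gen 1: crossing 2x3. Both 1&3? no. Sum: 0
Gen 2: crossing 3x2. Both 1&3? no. Sum: 0
Gen 3: crossing 2x3. Both 1&3? no. Sum: 0
Gen 4: crossing 3x2. Both 1&3? no. Sum: 0
Gen 5: crossing 2x3. Both 1&3? no. Sum: 0
Gen 6: crossing 3x2. Both 1&3? no. Sum: 0
Gen 7: crossing 2x3. Both 1&3? no. Sum: 0
Gen 8: 1 under 3. Both 1&3? yes. Contrib: -1. Sum: -1
Gen 9: crossing 1x2. Both 1&3? no. Sum: -1
Gen 10: crossing 2x1. Both 1&3? no. Sum: -1
Gen 11: crossing 1x2. Both 1&3? no. Sum: -1
Gen 12: crossing 2x1. Both 1&3? no. Sum: -1
Gen 13: crossing 1x2. Both 1&3? no. Sum: -1
Gen 14: crossing 3x2. Both 1&3? no. Sum: -1

Answer: -1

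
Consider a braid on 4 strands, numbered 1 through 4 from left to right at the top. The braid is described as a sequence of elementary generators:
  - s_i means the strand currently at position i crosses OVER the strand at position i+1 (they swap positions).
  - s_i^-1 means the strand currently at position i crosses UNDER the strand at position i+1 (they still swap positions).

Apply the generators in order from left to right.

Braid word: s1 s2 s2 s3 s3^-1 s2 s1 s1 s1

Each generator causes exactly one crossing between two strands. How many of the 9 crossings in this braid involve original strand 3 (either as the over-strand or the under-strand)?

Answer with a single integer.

Gen 1: crossing 1x2. Involves strand 3? no. Count so far: 0
Gen 2: crossing 1x3. Involves strand 3? yes. Count so far: 1
Gen 3: crossing 3x1. Involves strand 3? yes. Count so far: 2
Gen 4: crossing 3x4. Involves strand 3? yes. Count so far: 3
Gen 5: crossing 4x3. Involves strand 3? yes. Count so far: 4
Gen 6: crossing 1x3. Involves strand 3? yes. Count so far: 5
Gen 7: crossing 2x3. Involves strand 3? yes. Count so far: 6
Gen 8: crossing 3x2. Involves strand 3? yes. Count so far: 7
Gen 9: crossing 2x3. Involves strand 3? yes. Count so far: 8

Answer: 8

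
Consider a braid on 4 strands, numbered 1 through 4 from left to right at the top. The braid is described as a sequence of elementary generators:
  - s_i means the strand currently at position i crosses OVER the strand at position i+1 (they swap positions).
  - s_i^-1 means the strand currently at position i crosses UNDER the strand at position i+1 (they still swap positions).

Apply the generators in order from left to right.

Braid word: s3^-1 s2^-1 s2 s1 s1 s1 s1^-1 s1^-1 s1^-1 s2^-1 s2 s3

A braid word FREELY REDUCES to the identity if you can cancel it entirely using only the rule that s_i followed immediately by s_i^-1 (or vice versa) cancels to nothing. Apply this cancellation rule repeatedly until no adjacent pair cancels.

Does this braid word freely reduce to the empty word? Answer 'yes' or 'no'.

Answer: yes

Derivation:
Gen 1 (s3^-1): push. Stack: [s3^-1]
Gen 2 (s2^-1): push. Stack: [s3^-1 s2^-1]
Gen 3 (s2): cancels prior s2^-1. Stack: [s3^-1]
Gen 4 (s1): push. Stack: [s3^-1 s1]
Gen 5 (s1): push. Stack: [s3^-1 s1 s1]
Gen 6 (s1): push. Stack: [s3^-1 s1 s1 s1]
Gen 7 (s1^-1): cancels prior s1. Stack: [s3^-1 s1 s1]
Gen 8 (s1^-1): cancels prior s1. Stack: [s3^-1 s1]
Gen 9 (s1^-1): cancels prior s1. Stack: [s3^-1]
Gen 10 (s2^-1): push. Stack: [s3^-1 s2^-1]
Gen 11 (s2): cancels prior s2^-1. Stack: [s3^-1]
Gen 12 (s3): cancels prior s3^-1. Stack: []
Reduced word: (empty)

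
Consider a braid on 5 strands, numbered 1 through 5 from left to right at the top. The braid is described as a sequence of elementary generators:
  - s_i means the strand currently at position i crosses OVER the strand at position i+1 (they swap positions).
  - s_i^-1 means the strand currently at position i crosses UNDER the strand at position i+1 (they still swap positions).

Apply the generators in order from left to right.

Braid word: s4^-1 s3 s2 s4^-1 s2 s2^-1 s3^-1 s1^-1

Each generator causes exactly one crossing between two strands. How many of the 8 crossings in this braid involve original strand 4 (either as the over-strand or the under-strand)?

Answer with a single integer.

Answer: 3

Derivation:
Gen 1: crossing 4x5. Involves strand 4? yes. Count so far: 1
Gen 2: crossing 3x5. Involves strand 4? no. Count so far: 1
Gen 3: crossing 2x5. Involves strand 4? no. Count so far: 1
Gen 4: crossing 3x4. Involves strand 4? yes. Count so far: 2
Gen 5: crossing 5x2. Involves strand 4? no. Count so far: 2
Gen 6: crossing 2x5. Involves strand 4? no. Count so far: 2
Gen 7: crossing 2x4. Involves strand 4? yes. Count so far: 3
Gen 8: crossing 1x5. Involves strand 4? no. Count so far: 3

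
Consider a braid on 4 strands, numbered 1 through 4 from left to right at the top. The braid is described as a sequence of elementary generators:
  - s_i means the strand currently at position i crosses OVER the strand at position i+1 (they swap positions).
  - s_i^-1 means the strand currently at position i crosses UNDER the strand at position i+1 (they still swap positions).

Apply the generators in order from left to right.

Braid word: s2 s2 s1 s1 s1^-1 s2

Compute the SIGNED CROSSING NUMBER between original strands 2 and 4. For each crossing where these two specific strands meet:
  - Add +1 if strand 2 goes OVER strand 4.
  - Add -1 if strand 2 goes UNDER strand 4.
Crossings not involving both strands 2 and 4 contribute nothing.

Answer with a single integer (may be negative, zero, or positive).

Gen 1: crossing 2x3. Both 2&4? no. Sum: 0
Gen 2: crossing 3x2. Both 2&4? no. Sum: 0
Gen 3: crossing 1x2. Both 2&4? no. Sum: 0
Gen 4: crossing 2x1. Both 2&4? no. Sum: 0
Gen 5: crossing 1x2. Both 2&4? no. Sum: 0
Gen 6: crossing 1x3. Both 2&4? no. Sum: 0

Answer: 0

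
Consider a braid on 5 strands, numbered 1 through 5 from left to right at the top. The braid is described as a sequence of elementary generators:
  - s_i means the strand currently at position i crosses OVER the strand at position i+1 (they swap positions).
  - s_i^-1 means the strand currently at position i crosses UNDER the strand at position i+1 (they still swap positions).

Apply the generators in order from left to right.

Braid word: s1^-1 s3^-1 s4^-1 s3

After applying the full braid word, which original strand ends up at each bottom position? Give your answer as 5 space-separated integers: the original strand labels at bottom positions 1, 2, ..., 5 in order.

Gen 1 (s1^-1): strand 1 crosses under strand 2. Perm now: [2 1 3 4 5]
Gen 2 (s3^-1): strand 3 crosses under strand 4. Perm now: [2 1 4 3 5]
Gen 3 (s4^-1): strand 3 crosses under strand 5. Perm now: [2 1 4 5 3]
Gen 4 (s3): strand 4 crosses over strand 5. Perm now: [2 1 5 4 3]

Answer: 2 1 5 4 3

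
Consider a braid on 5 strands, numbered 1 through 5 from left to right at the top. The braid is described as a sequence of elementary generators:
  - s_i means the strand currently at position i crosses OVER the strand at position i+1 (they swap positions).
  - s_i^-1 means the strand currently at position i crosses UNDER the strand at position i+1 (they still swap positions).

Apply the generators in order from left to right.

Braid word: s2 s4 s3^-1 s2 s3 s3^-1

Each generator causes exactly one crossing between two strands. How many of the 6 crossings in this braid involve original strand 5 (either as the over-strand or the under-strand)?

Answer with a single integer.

Gen 1: crossing 2x3. Involves strand 5? no. Count so far: 0
Gen 2: crossing 4x5. Involves strand 5? yes. Count so far: 1
Gen 3: crossing 2x5. Involves strand 5? yes. Count so far: 2
Gen 4: crossing 3x5. Involves strand 5? yes. Count so far: 3
Gen 5: crossing 3x2. Involves strand 5? no. Count so far: 3
Gen 6: crossing 2x3. Involves strand 5? no. Count so far: 3

Answer: 3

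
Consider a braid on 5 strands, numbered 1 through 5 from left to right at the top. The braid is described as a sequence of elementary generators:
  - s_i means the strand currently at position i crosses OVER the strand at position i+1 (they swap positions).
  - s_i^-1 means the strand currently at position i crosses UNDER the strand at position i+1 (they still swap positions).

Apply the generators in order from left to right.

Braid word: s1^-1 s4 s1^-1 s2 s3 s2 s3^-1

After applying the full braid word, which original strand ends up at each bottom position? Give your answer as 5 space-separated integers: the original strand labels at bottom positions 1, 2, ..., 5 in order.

Gen 1 (s1^-1): strand 1 crosses under strand 2. Perm now: [2 1 3 4 5]
Gen 2 (s4): strand 4 crosses over strand 5. Perm now: [2 1 3 5 4]
Gen 3 (s1^-1): strand 2 crosses under strand 1. Perm now: [1 2 3 5 4]
Gen 4 (s2): strand 2 crosses over strand 3. Perm now: [1 3 2 5 4]
Gen 5 (s3): strand 2 crosses over strand 5. Perm now: [1 3 5 2 4]
Gen 6 (s2): strand 3 crosses over strand 5. Perm now: [1 5 3 2 4]
Gen 7 (s3^-1): strand 3 crosses under strand 2. Perm now: [1 5 2 3 4]

Answer: 1 5 2 3 4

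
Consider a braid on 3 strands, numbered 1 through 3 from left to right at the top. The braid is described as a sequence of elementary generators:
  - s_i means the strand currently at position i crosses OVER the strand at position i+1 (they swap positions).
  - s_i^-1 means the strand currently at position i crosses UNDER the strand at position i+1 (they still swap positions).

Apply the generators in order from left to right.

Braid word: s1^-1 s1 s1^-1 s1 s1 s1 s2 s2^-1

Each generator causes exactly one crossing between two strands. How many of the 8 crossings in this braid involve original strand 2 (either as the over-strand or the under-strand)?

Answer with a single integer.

Gen 1: crossing 1x2. Involves strand 2? yes. Count so far: 1
Gen 2: crossing 2x1. Involves strand 2? yes. Count so far: 2
Gen 3: crossing 1x2. Involves strand 2? yes. Count so far: 3
Gen 4: crossing 2x1. Involves strand 2? yes. Count so far: 4
Gen 5: crossing 1x2. Involves strand 2? yes. Count so far: 5
Gen 6: crossing 2x1. Involves strand 2? yes. Count so far: 6
Gen 7: crossing 2x3. Involves strand 2? yes. Count so far: 7
Gen 8: crossing 3x2. Involves strand 2? yes. Count so far: 8

Answer: 8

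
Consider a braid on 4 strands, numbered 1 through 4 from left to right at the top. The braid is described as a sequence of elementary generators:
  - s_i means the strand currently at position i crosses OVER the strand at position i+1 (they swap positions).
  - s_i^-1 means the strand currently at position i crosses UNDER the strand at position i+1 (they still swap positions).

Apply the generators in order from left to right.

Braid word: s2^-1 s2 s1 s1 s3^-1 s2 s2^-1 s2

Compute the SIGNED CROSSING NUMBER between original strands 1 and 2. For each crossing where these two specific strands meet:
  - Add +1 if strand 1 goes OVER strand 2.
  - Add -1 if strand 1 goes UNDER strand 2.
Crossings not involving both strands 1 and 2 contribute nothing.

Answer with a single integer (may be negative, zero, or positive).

Answer: 0

Derivation:
Gen 1: crossing 2x3. Both 1&2? no. Sum: 0
Gen 2: crossing 3x2. Both 1&2? no. Sum: 0
Gen 3: 1 over 2. Both 1&2? yes. Contrib: +1. Sum: 1
Gen 4: 2 over 1. Both 1&2? yes. Contrib: -1. Sum: 0
Gen 5: crossing 3x4. Both 1&2? no. Sum: 0
Gen 6: crossing 2x4. Both 1&2? no. Sum: 0
Gen 7: crossing 4x2. Both 1&2? no. Sum: 0
Gen 8: crossing 2x4. Both 1&2? no. Sum: 0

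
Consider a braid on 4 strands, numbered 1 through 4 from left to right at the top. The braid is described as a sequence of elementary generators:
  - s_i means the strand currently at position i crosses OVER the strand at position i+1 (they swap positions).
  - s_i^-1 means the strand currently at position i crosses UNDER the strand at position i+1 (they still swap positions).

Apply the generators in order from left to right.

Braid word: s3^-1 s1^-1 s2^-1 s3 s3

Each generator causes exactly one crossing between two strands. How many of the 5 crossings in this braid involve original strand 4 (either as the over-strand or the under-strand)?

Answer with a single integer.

Answer: 2

Derivation:
Gen 1: crossing 3x4. Involves strand 4? yes. Count so far: 1
Gen 2: crossing 1x2. Involves strand 4? no. Count so far: 1
Gen 3: crossing 1x4. Involves strand 4? yes. Count so far: 2
Gen 4: crossing 1x3. Involves strand 4? no. Count so far: 2
Gen 5: crossing 3x1. Involves strand 4? no. Count so far: 2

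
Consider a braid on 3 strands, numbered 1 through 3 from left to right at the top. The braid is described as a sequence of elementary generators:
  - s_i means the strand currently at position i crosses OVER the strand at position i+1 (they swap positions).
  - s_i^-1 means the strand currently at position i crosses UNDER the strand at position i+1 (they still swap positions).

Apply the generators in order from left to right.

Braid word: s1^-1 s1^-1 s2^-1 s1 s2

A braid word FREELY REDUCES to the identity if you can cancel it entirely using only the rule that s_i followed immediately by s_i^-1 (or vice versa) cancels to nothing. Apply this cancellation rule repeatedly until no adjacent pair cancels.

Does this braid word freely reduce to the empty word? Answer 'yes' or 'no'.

Gen 1 (s1^-1): push. Stack: [s1^-1]
Gen 2 (s1^-1): push. Stack: [s1^-1 s1^-1]
Gen 3 (s2^-1): push. Stack: [s1^-1 s1^-1 s2^-1]
Gen 4 (s1): push. Stack: [s1^-1 s1^-1 s2^-1 s1]
Gen 5 (s2): push. Stack: [s1^-1 s1^-1 s2^-1 s1 s2]
Reduced word: s1^-1 s1^-1 s2^-1 s1 s2

Answer: no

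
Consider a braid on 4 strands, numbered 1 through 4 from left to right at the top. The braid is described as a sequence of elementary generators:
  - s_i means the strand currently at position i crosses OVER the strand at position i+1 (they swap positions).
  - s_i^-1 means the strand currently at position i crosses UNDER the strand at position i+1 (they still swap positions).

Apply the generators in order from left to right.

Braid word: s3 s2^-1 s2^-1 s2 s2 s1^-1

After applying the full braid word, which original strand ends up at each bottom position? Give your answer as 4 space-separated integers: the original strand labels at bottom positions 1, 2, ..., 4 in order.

Answer: 2 1 4 3

Derivation:
Gen 1 (s3): strand 3 crosses over strand 4. Perm now: [1 2 4 3]
Gen 2 (s2^-1): strand 2 crosses under strand 4. Perm now: [1 4 2 3]
Gen 3 (s2^-1): strand 4 crosses under strand 2. Perm now: [1 2 4 3]
Gen 4 (s2): strand 2 crosses over strand 4. Perm now: [1 4 2 3]
Gen 5 (s2): strand 4 crosses over strand 2. Perm now: [1 2 4 3]
Gen 6 (s1^-1): strand 1 crosses under strand 2. Perm now: [2 1 4 3]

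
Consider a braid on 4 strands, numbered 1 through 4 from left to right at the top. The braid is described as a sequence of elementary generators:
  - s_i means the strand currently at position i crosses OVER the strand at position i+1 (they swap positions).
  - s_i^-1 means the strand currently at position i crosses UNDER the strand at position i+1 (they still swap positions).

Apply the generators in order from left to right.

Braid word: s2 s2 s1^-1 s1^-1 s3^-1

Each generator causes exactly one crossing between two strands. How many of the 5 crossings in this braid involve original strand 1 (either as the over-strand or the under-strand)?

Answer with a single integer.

Answer: 2

Derivation:
Gen 1: crossing 2x3. Involves strand 1? no. Count so far: 0
Gen 2: crossing 3x2. Involves strand 1? no. Count so far: 0
Gen 3: crossing 1x2. Involves strand 1? yes. Count so far: 1
Gen 4: crossing 2x1. Involves strand 1? yes. Count so far: 2
Gen 5: crossing 3x4. Involves strand 1? no. Count so far: 2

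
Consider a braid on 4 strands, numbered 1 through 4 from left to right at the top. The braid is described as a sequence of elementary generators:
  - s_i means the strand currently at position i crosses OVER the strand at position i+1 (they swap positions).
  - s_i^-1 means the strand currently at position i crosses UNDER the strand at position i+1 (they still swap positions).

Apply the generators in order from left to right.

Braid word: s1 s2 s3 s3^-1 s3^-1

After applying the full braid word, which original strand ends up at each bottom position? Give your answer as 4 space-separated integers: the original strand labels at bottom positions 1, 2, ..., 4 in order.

Answer: 2 3 4 1

Derivation:
Gen 1 (s1): strand 1 crosses over strand 2. Perm now: [2 1 3 4]
Gen 2 (s2): strand 1 crosses over strand 3. Perm now: [2 3 1 4]
Gen 3 (s3): strand 1 crosses over strand 4. Perm now: [2 3 4 1]
Gen 4 (s3^-1): strand 4 crosses under strand 1. Perm now: [2 3 1 4]
Gen 5 (s3^-1): strand 1 crosses under strand 4. Perm now: [2 3 4 1]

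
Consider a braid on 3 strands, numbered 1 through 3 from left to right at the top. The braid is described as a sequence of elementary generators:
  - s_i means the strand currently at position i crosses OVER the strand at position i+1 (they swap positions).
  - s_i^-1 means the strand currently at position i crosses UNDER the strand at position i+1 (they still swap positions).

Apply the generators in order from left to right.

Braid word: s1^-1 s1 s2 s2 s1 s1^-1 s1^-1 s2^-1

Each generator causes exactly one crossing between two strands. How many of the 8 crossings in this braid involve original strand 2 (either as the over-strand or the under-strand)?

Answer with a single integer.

Answer: 7

Derivation:
Gen 1: crossing 1x2. Involves strand 2? yes. Count so far: 1
Gen 2: crossing 2x1. Involves strand 2? yes. Count so far: 2
Gen 3: crossing 2x3. Involves strand 2? yes. Count so far: 3
Gen 4: crossing 3x2. Involves strand 2? yes. Count so far: 4
Gen 5: crossing 1x2. Involves strand 2? yes. Count so far: 5
Gen 6: crossing 2x1. Involves strand 2? yes. Count so far: 6
Gen 7: crossing 1x2. Involves strand 2? yes. Count so far: 7
Gen 8: crossing 1x3. Involves strand 2? no. Count so far: 7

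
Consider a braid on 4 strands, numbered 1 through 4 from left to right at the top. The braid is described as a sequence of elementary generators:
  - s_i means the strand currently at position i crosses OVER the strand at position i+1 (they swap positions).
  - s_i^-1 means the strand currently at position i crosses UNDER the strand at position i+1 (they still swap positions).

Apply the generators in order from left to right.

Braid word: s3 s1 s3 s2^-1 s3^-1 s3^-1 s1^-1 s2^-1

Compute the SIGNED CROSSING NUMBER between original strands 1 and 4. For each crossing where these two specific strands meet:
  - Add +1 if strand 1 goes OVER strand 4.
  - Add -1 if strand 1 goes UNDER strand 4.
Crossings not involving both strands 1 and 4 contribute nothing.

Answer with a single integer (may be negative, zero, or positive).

Gen 1: crossing 3x4. Both 1&4? no. Sum: 0
Gen 2: crossing 1x2. Both 1&4? no. Sum: 0
Gen 3: crossing 4x3. Both 1&4? no. Sum: 0
Gen 4: crossing 1x3. Both 1&4? no. Sum: 0
Gen 5: 1 under 4. Both 1&4? yes. Contrib: -1. Sum: -1
Gen 6: 4 under 1. Both 1&4? yes. Contrib: +1. Sum: 0
Gen 7: crossing 2x3. Both 1&4? no. Sum: 0
Gen 8: crossing 2x1. Both 1&4? no. Sum: 0

Answer: 0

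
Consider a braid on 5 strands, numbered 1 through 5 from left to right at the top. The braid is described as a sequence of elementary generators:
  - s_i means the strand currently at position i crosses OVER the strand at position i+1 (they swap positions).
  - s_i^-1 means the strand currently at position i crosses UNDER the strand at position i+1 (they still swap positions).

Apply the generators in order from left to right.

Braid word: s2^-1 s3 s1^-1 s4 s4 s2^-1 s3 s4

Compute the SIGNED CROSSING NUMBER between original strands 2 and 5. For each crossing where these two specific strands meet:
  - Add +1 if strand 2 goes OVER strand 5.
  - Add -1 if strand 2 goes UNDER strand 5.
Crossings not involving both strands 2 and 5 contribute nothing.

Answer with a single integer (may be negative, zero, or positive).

Gen 1: crossing 2x3. Both 2&5? no. Sum: 0
Gen 2: crossing 2x4. Both 2&5? no. Sum: 0
Gen 3: crossing 1x3. Both 2&5? no. Sum: 0
Gen 4: 2 over 5. Both 2&5? yes. Contrib: +1. Sum: 1
Gen 5: 5 over 2. Both 2&5? yes. Contrib: -1. Sum: 0
Gen 6: crossing 1x4. Both 2&5? no. Sum: 0
Gen 7: crossing 1x2. Both 2&5? no. Sum: 0
Gen 8: crossing 1x5. Both 2&5? no. Sum: 0

Answer: 0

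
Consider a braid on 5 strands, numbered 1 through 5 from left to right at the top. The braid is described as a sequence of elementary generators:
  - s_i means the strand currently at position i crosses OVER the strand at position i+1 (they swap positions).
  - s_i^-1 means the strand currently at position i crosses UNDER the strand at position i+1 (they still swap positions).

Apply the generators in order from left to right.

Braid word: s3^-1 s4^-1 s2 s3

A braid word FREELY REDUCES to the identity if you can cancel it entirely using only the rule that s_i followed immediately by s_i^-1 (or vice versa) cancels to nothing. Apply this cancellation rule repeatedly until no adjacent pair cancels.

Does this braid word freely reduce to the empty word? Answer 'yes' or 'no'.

Gen 1 (s3^-1): push. Stack: [s3^-1]
Gen 2 (s4^-1): push. Stack: [s3^-1 s4^-1]
Gen 3 (s2): push. Stack: [s3^-1 s4^-1 s2]
Gen 4 (s3): push. Stack: [s3^-1 s4^-1 s2 s3]
Reduced word: s3^-1 s4^-1 s2 s3

Answer: no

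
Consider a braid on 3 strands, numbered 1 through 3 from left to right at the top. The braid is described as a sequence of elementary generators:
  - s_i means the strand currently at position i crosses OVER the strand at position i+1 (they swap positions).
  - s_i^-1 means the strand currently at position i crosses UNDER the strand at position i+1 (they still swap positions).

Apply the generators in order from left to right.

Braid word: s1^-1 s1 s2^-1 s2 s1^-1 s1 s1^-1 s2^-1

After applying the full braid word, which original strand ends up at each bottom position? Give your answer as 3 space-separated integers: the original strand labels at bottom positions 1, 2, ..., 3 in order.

Gen 1 (s1^-1): strand 1 crosses under strand 2. Perm now: [2 1 3]
Gen 2 (s1): strand 2 crosses over strand 1. Perm now: [1 2 3]
Gen 3 (s2^-1): strand 2 crosses under strand 3. Perm now: [1 3 2]
Gen 4 (s2): strand 3 crosses over strand 2. Perm now: [1 2 3]
Gen 5 (s1^-1): strand 1 crosses under strand 2. Perm now: [2 1 3]
Gen 6 (s1): strand 2 crosses over strand 1. Perm now: [1 2 3]
Gen 7 (s1^-1): strand 1 crosses under strand 2. Perm now: [2 1 3]
Gen 8 (s2^-1): strand 1 crosses under strand 3. Perm now: [2 3 1]

Answer: 2 3 1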